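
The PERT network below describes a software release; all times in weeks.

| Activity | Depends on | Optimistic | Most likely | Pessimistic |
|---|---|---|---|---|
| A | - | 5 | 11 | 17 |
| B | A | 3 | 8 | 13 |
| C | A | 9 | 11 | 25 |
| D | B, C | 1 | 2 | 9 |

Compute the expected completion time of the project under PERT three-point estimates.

27 weeks

te_A = (5 + 4·11 + 17)/6 = 66/6 = 11
te_B = (3 + 4·8 + 13)/6 = 48/6 = 8
te_C = (9 + 4·11 + 25)/6 = 78/6 = 13
te_D = (1 + 4·2 + 9)/6 = 18/6 = 3

Forward pass:
ES_A = 0; EF_A = 11
ES_B = 11; EF_B = 11+8 = 19
ES_C = 11; EF_C = 11+13 = 24
ES_D = max(EF_B=19, EF_C=24) = 24; EF_D = 24+3 = 27
Expected project duration μ = 27 weeks. Critical path: A → C → D.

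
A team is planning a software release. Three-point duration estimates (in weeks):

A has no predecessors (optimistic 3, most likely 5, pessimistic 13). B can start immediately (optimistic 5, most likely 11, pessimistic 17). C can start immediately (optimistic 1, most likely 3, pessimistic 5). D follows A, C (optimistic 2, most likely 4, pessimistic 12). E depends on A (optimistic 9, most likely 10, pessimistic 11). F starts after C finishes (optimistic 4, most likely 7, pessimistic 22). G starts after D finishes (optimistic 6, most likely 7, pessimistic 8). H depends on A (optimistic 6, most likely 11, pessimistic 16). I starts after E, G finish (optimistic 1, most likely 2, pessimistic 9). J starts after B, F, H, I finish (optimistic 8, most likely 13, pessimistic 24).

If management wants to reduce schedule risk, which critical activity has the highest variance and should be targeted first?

J

te_A = (3 + 4·5 + 13)/6 = 36/6 = 6; σ²_A = ((13−3)/6)² = 2.778
te_B = (5 + 4·11 + 17)/6 = 66/6 = 11; σ²_B = ((17−5)/6)² = 4.000
te_C = (1 + 4·3 + 5)/6 = 18/6 = 3; σ²_C = ((5−1)/6)² = 0.444
te_D = (2 + 4·4 + 12)/6 = 30/6 = 5; σ²_D = ((12−2)/6)² = 2.778
te_E = (9 + 4·10 + 11)/6 = 60/6 = 10; σ²_E = ((11−9)/6)² = 0.111
te_F = (4 + 4·7 + 22)/6 = 54/6 = 9; σ²_F = ((22−4)/6)² = 9.000
te_G = (6 + 4·7 + 8)/6 = 42/6 = 7; σ²_G = ((8−6)/6)² = 0.111
te_H = (6 + 4·11 + 16)/6 = 66/6 = 11; σ²_H = ((16−6)/6)² = 2.778
te_I = (1 + 4·2 + 9)/6 = 18/6 = 3; σ²_I = ((9−1)/6)² = 1.778
te_J = (8 + 4·13 + 24)/6 = 84/6 = 14; σ²_J = ((24−8)/6)² = 7.111

Forward pass:
ES_A = 0; EF_A = 6
ES_B = 0; EF_B = 11
ES_C = 0; EF_C = 3
ES_D = max(EF_A=6, EF_C=3) = 6; EF_D = 6+5 = 11
ES_E = 6; EF_E = 6+10 = 16
ES_F = 3; EF_F = 3+9 = 12
ES_G = 11; EF_G = 11+7 = 18
ES_H = 6; EF_H = 6+11 = 17
ES_I = max(EF_E=16, EF_G=18) = 18; EF_I = 18+3 = 21
ES_J = max(EF_B=11, EF_F=12, EF_H=17, EF_I=21) = 21; EF_J = 21+14 = 35
Expected project duration μ = 35 weeks. Critical path: A → D → G → I → J.

Variances on critical path: σ²_A=2.778, σ²_D=2.778, σ²_G=0.111, σ²_I=1.778, σ²_J=7.111.
Largest is σ²_J = 7.111.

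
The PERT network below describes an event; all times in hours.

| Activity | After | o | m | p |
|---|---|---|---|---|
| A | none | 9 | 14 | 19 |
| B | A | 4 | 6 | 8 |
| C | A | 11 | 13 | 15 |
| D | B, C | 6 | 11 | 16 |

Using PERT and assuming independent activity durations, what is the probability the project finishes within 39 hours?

te_A = (9 + 4·14 + 19)/6 = 84/6 = 14; σ²_A = ((19−9)/6)² = 2.778
te_B = (4 + 4·6 + 8)/6 = 36/6 = 6; σ²_B = ((8−4)/6)² = 0.444
te_C = (11 + 4·13 + 15)/6 = 78/6 = 13; σ²_C = ((15−11)/6)² = 0.444
te_D = (6 + 4·11 + 16)/6 = 66/6 = 11; σ²_D = ((16−6)/6)² = 2.778

Forward pass:
ES_A = 0; EF_A = 14
ES_B = 14; EF_B = 14+6 = 20
ES_C = 14; EF_C = 14+13 = 27
ES_D = max(EF_B=20, EF_C=27) = 27; EF_D = 27+11 = 38
Expected project duration μ = 38 hours. Critical path: A → C → D.

Variance along critical path = 2.778 + 0.444 + 2.778 = 6.000; σ = √6.000 = 2.449 hours.
Z = (39 − 38) / 2.449 = 0.408
P(T ≤ 39) = Φ(0.408) ≈ 0.658

0.658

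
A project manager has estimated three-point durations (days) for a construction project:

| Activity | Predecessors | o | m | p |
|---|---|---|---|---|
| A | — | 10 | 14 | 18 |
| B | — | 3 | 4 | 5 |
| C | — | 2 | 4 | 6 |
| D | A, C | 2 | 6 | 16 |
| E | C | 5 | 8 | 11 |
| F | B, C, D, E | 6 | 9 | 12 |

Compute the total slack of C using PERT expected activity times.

9 days

te_A = (10 + 4·14 + 18)/6 = 84/6 = 14
te_B = (3 + 4·4 + 5)/6 = 24/6 = 4
te_C = (2 + 4·4 + 6)/6 = 24/6 = 4
te_D = (2 + 4·6 + 16)/6 = 42/6 = 7
te_E = (5 + 4·8 + 11)/6 = 48/6 = 8
te_F = (6 + 4·9 + 12)/6 = 54/6 = 9

Forward pass:
ES_A = 0; EF_A = 14
ES_B = 0; EF_B = 4
ES_C = 0; EF_C = 4
ES_D = max(EF_A=14, EF_C=4) = 14; EF_D = 14+7 = 21
ES_E = 4; EF_E = 4+8 = 12
ES_F = max(EF_B=4, EF_C=4, EF_D=21, EF_E=12) = 21; EF_F = 21+9 = 30
Expected project duration μ = 30 days. Critical path: A → D → F.

Backward pass:
LF_F = 30; LS_F = 30−9 = 21
LF_E = LS_F = 21; LS_E = 21−8 = 13
LF_D = LS_F = 21; LS_D = 21−7 = 14
LF_C = min(LS_D=14, LS_E=13, LS_F=21) = 13; LS_C = 13−4 = 9
LF_B = LS_F = 21; LS_B = 21−4 = 17
LF_A = LS_D = 14; LS_A = 14−14 = 0
Slack_C = LS_C − ES_C = 9 − 0 = 9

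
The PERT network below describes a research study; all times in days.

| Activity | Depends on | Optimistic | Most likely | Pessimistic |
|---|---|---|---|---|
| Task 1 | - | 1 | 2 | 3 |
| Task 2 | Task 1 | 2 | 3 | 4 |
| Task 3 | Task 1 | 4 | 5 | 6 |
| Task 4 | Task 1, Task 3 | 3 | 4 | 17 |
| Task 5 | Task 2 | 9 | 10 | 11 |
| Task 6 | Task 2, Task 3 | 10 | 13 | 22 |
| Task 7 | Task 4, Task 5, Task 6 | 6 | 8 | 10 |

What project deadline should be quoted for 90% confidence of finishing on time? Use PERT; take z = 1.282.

te_Task 1 = (1 + 4·2 + 3)/6 = 12/6 = 2; σ²_Task 1 = ((3−1)/6)² = 0.111
te_Task 2 = (2 + 4·3 + 4)/6 = 18/6 = 3; σ²_Task 2 = ((4−2)/6)² = 0.111
te_Task 3 = (4 + 4·5 + 6)/6 = 30/6 = 5; σ²_Task 3 = ((6−4)/6)² = 0.111
te_Task 4 = (3 + 4·4 + 17)/6 = 36/6 = 6; σ²_Task 4 = ((17−3)/6)² = 5.444
te_Task 5 = (9 + 4·10 + 11)/6 = 60/6 = 10; σ²_Task 5 = ((11−9)/6)² = 0.111
te_Task 6 = (10 + 4·13 + 22)/6 = 84/6 = 14; σ²_Task 6 = ((22−10)/6)² = 4.000
te_Task 7 = (6 + 4·8 + 10)/6 = 48/6 = 8; σ²_Task 7 = ((10−6)/6)² = 0.444

Forward pass:
ES_Task 1 = 0; EF_Task 1 = 2
ES_Task 2 = 2; EF_Task 2 = 2+3 = 5
ES_Task 3 = 2; EF_Task 3 = 2+5 = 7
ES_Task 4 = max(EF_Task 1=2, EF_Task 3=7) = 7; EF_Task 4 = 7+6 = 13
ES_Task 5 = 5; EF_Task 5 = 5+10 = 15
ES_Task 6 = max(EF_Task 2=5, EF_Task 3=7) = 7; EF_Task 6 = 7+14 = 21
ES_Task 7 = max(EF_Task 4=13, EF_Task 5=15, EF_Task 6=21) = 21; EF_Task 7 = 21+8 = 29
Expected project duration μ = 29 days. Critical path: Task 1 → Task 3 → Task 6 → Task 7.

Variance along critical path = 0.111 + 0.111 + 4.000 + 0.444 = 4.667; σ = 2.160 days.
D = μ + z·σ = 29 + 1.282·2.160 = 31.8 days

31.8 days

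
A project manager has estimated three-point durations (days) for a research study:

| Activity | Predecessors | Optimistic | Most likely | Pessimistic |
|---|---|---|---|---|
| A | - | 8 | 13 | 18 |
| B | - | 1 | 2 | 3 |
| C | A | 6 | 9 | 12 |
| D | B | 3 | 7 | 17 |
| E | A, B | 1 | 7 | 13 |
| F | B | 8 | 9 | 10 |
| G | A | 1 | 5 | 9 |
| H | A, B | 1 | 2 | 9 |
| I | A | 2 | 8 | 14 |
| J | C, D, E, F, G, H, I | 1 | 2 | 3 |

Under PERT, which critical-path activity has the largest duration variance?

te_A = (8 + 4·13 + 18)/6 = 78/6 = 13; σ²_A = ((18−8)/6)² = 2.778
te_B = (1 + 4·2 + 3)/6 = 12/6 = 2; σ²_B = ((3−1)/6)² = 0.111
te_C = (6 + 4·9 + 12)/6 = 54/6 = 9; σ²_C = ((12−6)/6)² = 1.000
te_D = (3 + 4·7 + 17)/6 = 48/6 = 8; σ²_D = ((17−3)/6)² = 5.444
te_E = (1 + 4·7 + 13)/6 = 42/6 = 7; σ²_E = ((13−1)/6)² = 4.000
te_F = (8 + 4·9 + 10)/6 = 54/6 = 9; σ²_F = ((10−8)/6)² = 0.111
te_G = (1 + 4·5 + 9)/6 = 30/6 = 5; σ²_G = ((9−1)/6)² = 1.778
te_H = (1 + 4·2 + 9)/6 = 18/6 = 3; σ²_H = ((9−1)/6)² = 1.778
te_I = (2 + 4·8 + 14)/6 = 48/6 = 8; σ²_I = ((14−2)/6)² = 4.000
te_J = (1 + 4·2 + 3)/6 = 12/6 = 2; σ²_J = ((3−1)/6)² = 0.111

Forward pass:
ES_A = 0; EF_A = 13
ES_B = 0; EF_B = 2
ES_C = 13; EF_C = 13+9 = 22
ES_D = 2; EF_D = 2+8 = 10
ES_E = max(EF_A=13, EF_B=2) = 13; EF_E = 13+7 = 20
ES_F = 2; EF_F = 2+9 = 11
ES_G = 13; EF_G = 13+5 = 18
ES_H = max(EF_A=13, EF_B=2) = 13; EF_H = 13+3 = 16
ES_I = 13; EF_I = 13+8 = 21
ES_J = max(EF_C=22, EF_D=10, EF_E=20, EF_F=11, EF_G=18, EF_H=16, EF_I=21) = 22; EF_J = 22+2 = 24
Expected project duration μ = 24 days. Critical path: A → C → J.

Variances on critical path: σ²_A=2.778, σ²_C=1.000, σ²_J=0.111.
Largest is σ²_A = 2.778.

A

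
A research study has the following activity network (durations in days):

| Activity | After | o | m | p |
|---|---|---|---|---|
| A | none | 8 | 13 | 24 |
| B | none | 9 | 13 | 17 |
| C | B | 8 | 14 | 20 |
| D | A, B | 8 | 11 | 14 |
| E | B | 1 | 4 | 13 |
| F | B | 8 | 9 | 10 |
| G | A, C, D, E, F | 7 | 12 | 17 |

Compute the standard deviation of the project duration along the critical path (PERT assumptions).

2.92 days

te_A = (8 + 4·13 + 24)/6 = 84/6 = 14; σ²_A = ((24−8)/6)² = 7.111
te_B = (9 + 4·13 + 17)/6 = 78/6 = 13; σ²_B = ((17−9)/6)² = 1.778
te_C = (8 + 4·14 + 20)/6 = 84/6 = 14; σ²_C = ((20−8)/6)² = 4.000
te_D = (8 + 4·11 + 14)/6 = 66/6 = 11; σ²_D = ((14−8)/6)² = 1.000
te_E = (1 + 4·4 + 13)/6 = 30/6 = 5; σ²_E = ((13−1)/6)² = 4.000
te_F = (8 + 4·9 + 10)/6 = 54/6 = 9; σ²_F = ((10−8)/6)² = 0.111
te_G = (7 + 4·12 + 17)/6 = 72/6 = 12; σ²_G = ((17−7)/6)² = 2.778

Forward pass:
ES_A = 0; EF_A = 14
ES_B = 0; EF_B = 13
ES_C = 13; EF_C = 13+14 = 27
ES_D = max(EF_A=14, EF_B=13) = 14; EF_D = 14+11 = 25
ES_E = 13; EF_E = 13+5 = 18
ES_F = 13; EF_F = 13+9 = 22
ES_G = max(EF_A=14, EF_C=27, EF_D=25, EF_E=18, EF_F=22) = 27; EF_G = 27+12 = 39
Expected project duration μ = 39 days. Critical path: B → C → G.

Variance along critical path = 1.778 + 4.000 + 2.778 = 8.556
σ = √8.556 = 2.925 days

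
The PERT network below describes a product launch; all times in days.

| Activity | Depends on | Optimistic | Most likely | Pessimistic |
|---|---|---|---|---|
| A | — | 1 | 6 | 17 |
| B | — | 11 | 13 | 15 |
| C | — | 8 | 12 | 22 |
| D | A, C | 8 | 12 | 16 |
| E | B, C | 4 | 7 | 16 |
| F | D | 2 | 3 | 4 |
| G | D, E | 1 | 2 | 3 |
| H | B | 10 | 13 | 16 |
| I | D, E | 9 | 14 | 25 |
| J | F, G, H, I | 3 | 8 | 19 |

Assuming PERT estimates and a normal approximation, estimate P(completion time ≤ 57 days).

te_A = (1 + 4·6 + 17)/6 = 42/6 = 7; σ²_A = ((17−1)/6)² = 7.111
te_B = (11 + 4·13 + 15)/6 = 78/6 = 13; σ²_B = ((15−11)/6)² = 0.444
te_C = (8 + 4·12 + 22)/6 = 78/6 = 13; σ²_C = ((22−8)/6)² = 5.444
te_D = (8 + 4·12 + 16)/6 = 72/6 = 12; σ²_D = ((16−8)/6)² = 1.778
te_E = (4 + 4·7 + 16)/6 = 48/6 = 8; σ²_E = ((16−4)/6)² = 4.000
te_F = (2 + 4·3 + 4)/6 = 18/6 = 3; σ²_F = ((4−2)/6)² = 0.111
te_G = (1 + 4·2 + 3)/6 = 12/6 = 2; σ²_G = ((3−1)/6)² = 0.111
te_H = (10 + 4·13 + 16)/6 = 78/6 = 13; σ²_H = ((16−10)/6)² = 1.000
te_I = (9 + 4·14 + 25)/6 = 90/6 = 15; σ²_I = ((25−9)/6)² = 7.111
te_J = (3 + 4·8 + 19)/6 = 54/6 = 9; σ²_J = ((19−3)/6)² = 7.111

Forward pass:
ES_A = 0; EF_A = 7
ES_B = 0; EF_B = 13
ES_C = 0; EF_C = 13
ES_D = max(EF_A=7, EF_C=13) = 13; EF_D = 13+12 = 25
ES_E = max(EF_B=13, EF_C=13) = 13; EF_E = 13+8 = 21
ES_F = 25; EF_F = 25+3 = 28
ES_G = max(EF_D=25, EF_E=21) = 25; EF_G = 25+2 = 27
ES_H = 13; EF_H = 13+13 = 26
ES_I = max(EF_D=25, EF_E=21) = 25; EF_I = 25+15 = 40
ES_J = max(EF_F=28, EF_G=27, EF_H=26, EF_I=40) = 40; EF_J = 40+9 = 49
Expected project duration μ = 49 days. Critical path: C → D → I → J.

Variance along critical path = 5.444 + 1.778 + 7.111 + 7.111 = 21.444; σ = √21.444 = 4.631 days.
Z = (57 − 49) / 4.631 = 1.728
P(T ≤ 57) = Φ(1.728) ≈ 0.958

0.958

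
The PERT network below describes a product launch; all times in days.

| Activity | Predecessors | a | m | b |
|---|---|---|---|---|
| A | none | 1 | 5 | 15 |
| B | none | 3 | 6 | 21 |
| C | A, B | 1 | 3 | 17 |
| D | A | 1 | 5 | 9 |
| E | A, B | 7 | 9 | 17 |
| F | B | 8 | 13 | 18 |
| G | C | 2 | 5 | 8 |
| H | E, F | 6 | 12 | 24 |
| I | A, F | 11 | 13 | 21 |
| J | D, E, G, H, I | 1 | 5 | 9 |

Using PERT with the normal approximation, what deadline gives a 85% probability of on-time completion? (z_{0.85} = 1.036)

44.2 days

te_A = (1 + 4·5 + 15)/6 = 36/6 = 6; σ²_A = ((15−1)/6)² = 5.444
te_B = (3 + 4·6 + 21)/6 = 48/6 = 8; σ²_B = ((21−3)/6)² = 9.000
te_C = (1 + 4·3 + 17)/6 = 30/6 = 5; σ²_C = ((17−1)/6)² = 7.111
te_D = (1 + 4·5 + 9)/6 = 30/6 = 5; σ²_D = ((9−1)/6)² = 1.778
te_E = (7 + 4·9 + 17)/6 = 60/6 = 10; σ²_E = ((17−7)/6)² = 2.778
te_F = (8 + 4·13 + 18)/6 = 78/6 = 13; σ²_F = ((18−8)/6)² = 2.778
te_G = (2 + 4·5 + 8)/6 = 30/6 = 5; σ²_G = ((8−2)/6)² = 1.000
te_H = (6 + 4·12 + 24)/6 = 78/6 = 13; σ²_H = ((24−6)/6)² = 9.000
te_I = (11 + 4·13 + 21)/6 = 84/6 = 14; σ²_I = ((21−11)/6)² = 2.778
te_J = (1 + 4·5 + 9)/6 = 30/6 = 5; σ²_J = ((9−1)/6)² = 1.778

Forward pass:
ES_A = 0; EF_A = 6
ES_B = 0; EF_B = 8
ES_C = max(EF_A=6, EF_B=8) = 8; EF_C = 8+5 = 13
ES_D = 6; EF_D = 6+5 = 11
ES_E = max(EF_A=6, EF_B=8) = 8; EF_E = 8+10 = 18
ES_F = 8; EF_F = 8+13 = 21
ES_G = 13; EF_G = 13+5 = 18
ES_H = max(EF_E=18, EF_F=21) = 21; EF_H = 21+13 = 34
ES_I = max(EF_A=6, EF_F=21) = 21; EF_I = 21+14 = 35
ES_J = max(EF_D=11, EF_E=18, EF_G=18, EF_H=34, EF_I=35) = 35; EF_J = 35+5 = 40
Expected project duration μ = 40 days. Critical path: B → F → I → J.

Variance along critical path = 9.000 + 2.778 + 2.778 + 1.778 = 16.333; σ = 4.041 days.
D = μ + z·σ = 40 + 1.036·4.041 = 44.2 days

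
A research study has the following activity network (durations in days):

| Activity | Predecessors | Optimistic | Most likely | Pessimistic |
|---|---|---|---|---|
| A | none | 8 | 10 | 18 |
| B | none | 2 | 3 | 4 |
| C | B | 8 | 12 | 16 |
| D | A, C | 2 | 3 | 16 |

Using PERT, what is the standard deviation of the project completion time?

te_A = (8 + 4·10 + 18)/6 = 66/6 = 11; σ²_A = ((18−8)/6)² = 2.778
te_B = (2 + 4·3 + 4)/6 = 18/6 = 3; σ²_B = ((4−2)/6)² = 0.111
te_C = (8 + 4·12 + 16)/6 = 72/6 = 12; σ²_C = ((16−8)/6)² = 1.778
te_D = (2 + 4·3 + 16)/6 = 30/6 = 5; σ²_D = ((16−2)/6)² = 5.444

Forward pass:
ES_A = 0; EF_A = 11
ES_B = 0; EF_B = 3
ES_C = 3; EF_C = 3+12 = 15
ES_D = max(EF_A=11, EF_C=15) = 15; EF_D = 15+5 = 20
Expected project duration μ = 20 days. Critical path: B → C → D.

Variance along critical path = 0.111 + 1.778 + 5.444 = 7.333
σ = √7.333 = 2.708 days

2.71 days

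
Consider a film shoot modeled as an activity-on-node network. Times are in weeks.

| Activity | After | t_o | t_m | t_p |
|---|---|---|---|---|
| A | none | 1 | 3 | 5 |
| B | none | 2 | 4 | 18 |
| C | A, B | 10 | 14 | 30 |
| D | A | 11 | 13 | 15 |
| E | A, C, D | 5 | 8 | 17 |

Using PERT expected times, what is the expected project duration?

31 weeks

te_A = (1 + 4·3 + 5)/6 = 18/6 = 3
te_B = (2 + 4·4 + 18)/6 = 36/6 = 6
te_C = (10 + 4·14 + 30)/6 = 96/6 = 16
te_D = (11 + 4·13 + 15)/6 = 78/6 = 13
te_E = (5 + 4·8 + 17)/6 = 54/6 = 9

Forward pass:
ES_A = 0; EF_A = 3
ES_B = 0; EF_B = 6
ES_C = max(EF_A=3, EF_B=6) = 6; EF_C = 6+16 = 22
ES_D = 3; EF_D = 3+13 = 16
ES_E = max(EF_A=3, EF_C=22, EF_D=16) = 22; EF_E = 22+9 = 31
Expected project duration μ = 31 weeks. Critical path: B → C → E.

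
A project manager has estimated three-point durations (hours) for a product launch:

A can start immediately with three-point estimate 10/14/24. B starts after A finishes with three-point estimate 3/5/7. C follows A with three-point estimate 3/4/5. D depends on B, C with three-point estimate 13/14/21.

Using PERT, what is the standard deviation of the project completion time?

te_A = (10 + 4·14 + 24)/6 = 90/6 = 15; σ²_A = ((24−10)/6)² = 5.444
te_B = (3 + 4·5 + 7)/6 = 30/6 = 5; σ²_B = ((7−3)/6)² = 0.444
te_C = (3 + 4·4 + 5)/6 = 24/6 = 4; σ²_C = ((5−3)/6)² = 0.111
te_D = (13 + 4·14 + 21)/6 = 90/6 = 15; σ²_D = ((21−13)/6)² = 1.778

Forward pass:
ES_A = 0; EF_A = 15
ES_B = 15; EF_B = 15+5 = 20
ES_C = 15; EF_C = 15+4 = 19
ES_D = max(EF_B=20, EF_C=19) = 20; EF_D = 20+15 = 35
Expected project duration μ = 35 hours. Critical path: A → B → D.

Variance along critical path = 5.444 + 0.444 + 1.778 = 7.667
σ = √7.667 = 2.769 hours

2.77 hours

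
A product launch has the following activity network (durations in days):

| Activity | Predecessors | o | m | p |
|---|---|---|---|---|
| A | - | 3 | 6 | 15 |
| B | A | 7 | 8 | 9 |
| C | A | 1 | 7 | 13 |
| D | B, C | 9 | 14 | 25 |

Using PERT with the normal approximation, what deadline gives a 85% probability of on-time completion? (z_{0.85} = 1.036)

te_A = (3 + 4·6 + 15)/6 = 42/6 = 7; σ²_A = ((15−3)/6)² = 4.000
te_B = (7 + 4·8 + 9)/6 = 48/6 = 8; σ²_B = ((9−7)/6)² = 0.111
te_C = (1 + 4·7 + 13)/6 = 42/6 = 7; σ²_C = ((13−1)/6)² = 4.000
te_D = (9 + 4·14 + 25)/6 = 90/6 = 15; σ²_D = ((25−9)/6)² = 7.111

Forward pass:
ES_A = 0; EF_A = 7
ES_B = 7; EF_B = 7+8 = 15
ES_C = 7; EF_C = 7+7 = 14
ES_D = max(EF_B=15, EF_C=14) = 15; EF_D = 15+15 = 30
Expected project duration μ = 30 days. Critical path: A → B → D.

Variance along critical path = 4.000 + 0.111 + 7.111 = 11.222; σ = 3.350 days.
D = μ + z·σ = 30 + 1.036·3.350 = 33.5 days

33.5 days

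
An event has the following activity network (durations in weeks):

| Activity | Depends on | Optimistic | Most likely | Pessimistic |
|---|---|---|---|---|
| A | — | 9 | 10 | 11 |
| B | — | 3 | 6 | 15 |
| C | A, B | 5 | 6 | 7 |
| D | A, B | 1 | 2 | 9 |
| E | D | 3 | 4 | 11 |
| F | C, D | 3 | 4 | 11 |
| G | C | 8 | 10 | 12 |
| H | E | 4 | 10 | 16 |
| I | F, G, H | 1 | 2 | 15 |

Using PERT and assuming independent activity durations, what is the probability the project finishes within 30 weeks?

te_A = (9 + 4·10 + 11)/6 = 60/6 = 10; σ²_A = ((11−9)/6)² = 0.111
te_B = (3 + 4·6 + 15)/6 = 42/6 = 7; σ²_B = ((15−3)/6)² = 4.000
te_C = (5 + 4·6 + 7)/6 = 36/6 = 6; σ²_C = ((7−5)/6)² = 0.111
te_D = (1 + 4·2 + 9)/6 = 18/6 = 3; σ²_D = ((9−1)/6)² = 1.778
te_E = (3 + 4·4 + 11)/6 = 30/6 = 5; σ²_E = ((11−3)/6)² = 1.778
te_F = (3 + 4·4 + 11)/6 = 30/6 = 5; σ²_F = ((11−3)/6)² = 1.778
te_G = (8 + 4·10 + 12)/6 = 60/6 = 10; σ²_G = ((12−8)/6)² = 0.444
te_H = (4 + 4·10 + 16)/6 = 60/6 = 10; σ²_H = ((16−4)/6)² = 4.000
te_I = (1 + 4·2 + 15)/6 = 24/6 = 4; σ²_I = ((15−1)/6)² = 5.444

Forward pass:
ES_A = 0; EF_A = 10
ES_B = 0; EF_B = 7
ES_C = max(EF_A=10, EF_B=7) = 10; EF_C = 10+6 = 16
ES_D = max(EF_A=10, EF_B=7) = 10; EF_D = 10+3 = 13
ES_E = 13; EF_E = 13+5 = 18
ES_F = max(EF_C=16, EF_D=13) = 16; EF_F = 16+5 = 21
ES_G = 16; EF_G = 16+10 = 26
ES_H = 18; EF_H = 18+10 = 28
ES_I = max(EF_F=21, EF_G=26, EF_H=28) = 28; EF_I = 28+4 = 32
Expected project duration μ = 32 weeks. Critical path: A → D → E → H → I.

Variance along critical path = 0.111 + 1.778 + 1.778 + 4.000 + 5.444 = 13.111; σ = √13.111 = 3.621 weeks.
Z = (30 − 32) / 3.621 = -0.552
P(T ≤ 30) = Φ(-0.552) ≈ 0.290

0.290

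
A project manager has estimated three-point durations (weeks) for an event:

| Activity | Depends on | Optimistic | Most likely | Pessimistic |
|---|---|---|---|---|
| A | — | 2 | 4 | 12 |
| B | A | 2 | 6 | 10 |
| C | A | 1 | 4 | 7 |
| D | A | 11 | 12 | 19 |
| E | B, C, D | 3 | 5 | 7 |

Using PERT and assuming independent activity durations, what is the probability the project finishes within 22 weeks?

te_A = (2 + 4·4 + 12)/6 = 30/6 = 5; σ²_A = ((12−2)/6)² = 2.778
te_B = (2 + 4·6 + 10)/6 = 36/6 = 6; σ²_B = ((10−2)/6)² = 1.778
te_C = (1 + 4·4 + 7)/6 = 24/6 = 4; σ²_C = ((7−1)/6)² = 1.000
te_D = (11 + 4·12 + 19)/6 = 78/6 = 13; σ²_D = ((19−11)/6)² = 1.778
te_E = (3 + 4·5 + 7)/6 = 30/6 = 5; σ²_E = ((7−3)/6)² = 0.444

Forward pass:
ES_A = 0; EF_A = 5
ES_B = 5; EF_B = 5+6 = 11
ES_C = 5; EF_C = 5+4 = 9
ES_D = 5; EF_D = 5+13 = 18
ES_E = max(EF_B=11, EF_C=9, EF_D=18) = 18; EF_E = 18+5 = 23
Expected project duration μ = 23 weeks. Critical path: A → D → E.

Variance along critical path = 2.778 + 1.778 + 0.444 = 5.000; σ = √5.000 = 2.236 weeks.
Z = (22 − 23) / 2.236 = -0.447
P(T ≤ 22) = Φ(-0.447) ≈ 0.327

0.327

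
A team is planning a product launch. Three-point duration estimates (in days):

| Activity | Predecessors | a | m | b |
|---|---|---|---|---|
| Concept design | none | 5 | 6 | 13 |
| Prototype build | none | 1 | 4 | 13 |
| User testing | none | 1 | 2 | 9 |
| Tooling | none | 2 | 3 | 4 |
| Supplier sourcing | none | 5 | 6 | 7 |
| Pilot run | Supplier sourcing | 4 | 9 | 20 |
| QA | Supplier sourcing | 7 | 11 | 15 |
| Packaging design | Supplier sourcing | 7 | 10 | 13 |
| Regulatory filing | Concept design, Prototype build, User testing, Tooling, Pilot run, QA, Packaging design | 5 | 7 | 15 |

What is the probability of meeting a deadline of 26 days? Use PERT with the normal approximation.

te_Concept design = (5 + 4·6 + 13)/6 = 42/6 = 7; σ²_Concept design = ((13−5)/6)² = 1.778
te_Prototype build = (1 + 4·4 + 13)/6 = 30/6 = 5; σ²_Prototype build = ((13−1)/6)² = 4.000
te_User testing = (1 + 4·2 + 9)/6 = 18/6 = 3; σ²_User testing = ((9−1)/6)² = 1.778
te_Tooling = (2 + 4·3 + 4)/6 = 18/6 = 3; σ²_Tooling = ((4−2)/6)² = 0.111
te_Supplier sourcing = (5 + 4·6 + 7)/6 = 36/6 = 6; σ²_Supplier sourcing = ((7−5)/6)² = 0.111
te_Pilot run = (4 + 4·9 + 20)/6 = 60/6 = 10; σ²_Pilot run = ((20−4)/6)² = 7.111
te_QA = (7 + 4·11 + 15)/6 = 66/6 = 11; σ²_QA = ((15−7)/6)² = 1.778
te_Packaging design = (7 + 4·10 + 13)/6 = 60/6 = 10; σ²_Packaging design = ((13−7)/6)² = 1.000
te_Regulatory filing = (5 + 4·7 + 15)/6 = 48/6 = 8; σ²_Regulatory filing = ((15−5)/6)² = 2.778

Forward pass:
ES_Concept design = 0; EF_Concept design = 7
ES_Prototype build = 0; EF_Prototype build = 5
ES_User testing = 0; EF_User testing = 3
ES_Tooling = 0; EF_Tooling = 3
ES_Supplier sourcing = 0; EF_Supplier sourcing = 6
ES_Pilot run = 6; EF_Pilot run = 6+10 = 16
ES_QA = 6; EF_QA = 6+11 = 17
ES_Packaging design = 6; EF_Packaging design = 6+10 = 16
ES_Regulatory filing = max(EF_Concept design=7, EF_Prototype build=5, EF_User testing=3, EF_Tooling=3, EF_Pilot run=16, EF_QA=17, EF_Packaging design=16) = 17; EF_Regulatory filing = 17+8 = 25
Expected project duration μ = 25 days. Critical path: Supplier sourcing → QA → Regulatory filing.

Variance along critical path = 0.111 + 1.778 + 2.778 = 4.667; σ = √4.667 = 2.160 days.
Z = (26 − 25) / 2.160 = 0.463
P(T ≤ 26) = Φ(0.463) ≈ 0.678

0.678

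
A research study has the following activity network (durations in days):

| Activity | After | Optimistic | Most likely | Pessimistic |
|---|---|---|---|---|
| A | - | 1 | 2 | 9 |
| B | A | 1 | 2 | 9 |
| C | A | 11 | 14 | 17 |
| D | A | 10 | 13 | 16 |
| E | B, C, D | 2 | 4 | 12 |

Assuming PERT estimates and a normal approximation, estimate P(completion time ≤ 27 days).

te_A = (1 + 4·2 + 9)/6 = 18/6 = 3; σ²_A = ((9−1)/6)² = 1.778
te_B = (1 + 4·2 + 9)/6 = 18/6 = 3; σ²_B = ((9−1)/6)² = 1.778
te_C = (11 + 4·14 + 17)/6 = 84/6 = 14; σ²_C = ((17−11)/6)² = 1.000
te_D = (10 + 4·13 + 16)/6 = 78/6 = 13; σ²_D = ((16−10)/6)² = 1.000
te_E = (2 + 4·4 + 12)/6 = 30/6 = 5; σ²_E = ((12−2)/6)² = 2.778

Forward pass:
ES_A = 0; EF_A = 3
ES_B = 3; EF_B = 3+3 = 6
ES_C = 3; EF_C = 3+14 = 17
ES_D = 3; EF_D = 3+13 = 16
ES_E = max(EF_B=6, EF_C=17, EF_D=16) = 17; EF_E = 17+5 = 22
Expected project duration μ = 22 days. Critical path: A → C → E.

Variance along critical path = 1.778 + 1.000 + 2.778 = 5.556; σ = √5.556 = 2.357 days.
Z = (27 − 22) / 2.357 = 2.121
P(T ≤ 27) = Φ(2.121) ≈ 0.983

0.983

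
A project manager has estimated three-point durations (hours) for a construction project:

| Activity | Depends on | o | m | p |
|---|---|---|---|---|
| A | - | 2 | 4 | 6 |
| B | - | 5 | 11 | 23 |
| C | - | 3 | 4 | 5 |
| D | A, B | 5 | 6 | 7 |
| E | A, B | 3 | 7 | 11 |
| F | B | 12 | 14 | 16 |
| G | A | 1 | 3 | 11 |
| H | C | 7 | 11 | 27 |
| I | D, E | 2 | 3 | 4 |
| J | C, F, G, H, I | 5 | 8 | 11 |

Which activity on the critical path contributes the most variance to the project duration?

B

te_A = (2 + 4·4 + 6)/6 = 24/6 = 4; σ²_A = ((6−2)/6)² = 0.444
te_B = (5 + 4·11 + 23)/6 = 72/6 = 12; σ²_B = ((23−5)/6)² = 9.000
te_C = (3 + 4·4 + 5)/6 = 24/6 = 4; σ²_C = ((5−3)/6)² = 0.111
te_D = (5 + 4·6 + 7)/6 = 36/6 = 6; σ²_D = ((7−5)/6)² = 0.111
te_E = (3 + 4·7 + 11)/6 = 42/6 = 7; σ²_E = ((11−3)/6)² = 1.778
te_F = (12 + 4·14 + 16)/6 = 84/6 = 14; σ²_F = ((16−12)/6)² = 0.444
te_G = (1 + 4·3 + 11)/6 = 24/6 = 4; σ²_G = ((11−1)/6)² = 2.778
te_H = (7 + 4·11 + 27)/6 = 78/6 = 13; σ²_H = ((27−7)/6)² = 11.111
te_I = (2 + 4·3 + 4)/6 = 18/6 = 3; σ²_I = ((4−2)/6)² = 0.111
te_J = (5 + 4·8 + 11)/6 = 48/6 = 8; σ²_J = ((11−5)/6)² = 1.000

Forward pass:
ES_A = 0; EF_A = 4
ES_B = 0; EF_B = 12
ES_C = 0; EF_C = 4
ES_D = max(EF_A=4, EF_B=12) = 12; EF_D = 12+6 = 18
ES_E = max(EF_A=4, EF_B=12) = 12; EF_E = 12+7 = 19
ES_F = 12; EF_F = 12+14 = 26
ES_G = 4; EF_G = 4+4 = 8
ES_H = 4; EF_H = 4+13 = 17
ES_I = max(EF_D=18, EF_E=19) = 19; EF_I = 19+3 = 22
ES_J = max(EF_C=4, EF_F=26, EF_G=8, EF_H=17, EF_I=22) = 26; EF_J = 26+8 = 34
Expected project duration μ = 34 hours. Critical path: B → F → J.

Variances on critical path: σ²_B=9.000, σ²_F=0.444, σ²_J=1.000.
Largest is σ²_B = 9.000.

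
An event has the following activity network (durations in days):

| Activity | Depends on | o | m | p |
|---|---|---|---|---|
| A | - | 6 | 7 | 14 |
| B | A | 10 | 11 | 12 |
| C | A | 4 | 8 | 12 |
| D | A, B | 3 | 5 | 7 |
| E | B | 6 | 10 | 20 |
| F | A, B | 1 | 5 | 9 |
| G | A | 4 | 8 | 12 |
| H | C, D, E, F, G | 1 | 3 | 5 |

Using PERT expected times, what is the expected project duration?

33 days

te_A = (6 + 4·7 + 14)/6 = 48/6 = 8
te_B = (10 + 4·11 + 12)/6 = 66/6 = 11
te_C = (4 + 4·8 + 12)/6 = 48/6 = 8
te_D = (3 + 4·5 + 7)/6 = 30/6 = 5
te_E = (6 + 4·10 + 20)/6 = 66/6 = 11
te_F = (1 + 4·5 + 9)/6 = 30/6 = 5
te_G = (4 + 4·8 + 12)/6 = 48/6 = 8
te_H = (1 + 4·3 + 5)/6 = 18/6 = 3

Forward pass:
ES_A = 0; EF_A = 8
ES_B = 8; EF_B = 8+11 = 19
ES_C = 8; EF_C = 8+8 = 16
ES_D = max(EF_A=8, EF_B=19) = 19; EF_D = 19+5 = 24
ES_E = 19; EF_E = 19+11 = 30
ES_F = max(EF_A=8, EF_B=19) = 19; EF_F = 19+5 = 24
ES_G = 8; EF_G = 8+8 = 16
ES_H = max(EF_C=16, EF_D=24, EF_E=30, EF_F=24, EF_G=16) = 30; EF_H = 30+3 = 33
Expected project duration μ = 33 days. Critical path: A → B → E → H.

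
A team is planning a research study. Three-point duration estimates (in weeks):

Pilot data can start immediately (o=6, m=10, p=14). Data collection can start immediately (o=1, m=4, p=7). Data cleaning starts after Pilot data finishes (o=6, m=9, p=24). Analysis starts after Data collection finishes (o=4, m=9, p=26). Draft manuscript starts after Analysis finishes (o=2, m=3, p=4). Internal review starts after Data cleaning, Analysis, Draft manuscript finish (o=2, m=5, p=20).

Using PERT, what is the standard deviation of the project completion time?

4.45 weeks

te_Pilot data = (6 + 4·10 + 14)/6 = 60/6 = 10; σ²_Pilot data = ((14−6)/6)² = 1.778
te_Data collection = (1 + 4·4 + 7)/6 = 24/6 = 4; σ²_Data collection = ((7−1)/6)² = 1.000
te_Data cleaning = (6 + 4·9 + 24)/6 = 66/6 = 11; σ²_Data cleaning = ((24−6)/6)² = 9.000
te_Analysis = (4 + 4·9 + 26)/6 = 66/6 = 11; σ²_Analysis = ((26−4)/6)² = 13.444
te_Draft manuscript = (2 + 4·3 + 4)/6 = 18/6 = 3; σ²_Draft manuscript = ((4−2)/6)² = 0.111
te_Internal review = (2 + 4·5 + 20)/6 = 42/6 = 7; σ²_Internal review = ((20−2)/6)² = 9.000

Forward pass:
ES_Pilot data = 0; EF_Pilot data = 10
ES_Data collection = 0; EF_Data collection = 4
ES_Data cleaning = 10; EF_Data cleaning = 10+11 = 21
ES_Analysis = 4; EF_Analysis = 4+11 = 15
ES_Draft manuscript = 15; EF_Draft manuscript = 15+3 = 18
ES_Internal review = max(EF_Data cleaning=21, EF_Analysis=15, EF_Draft manuscript=18) = 21; EF_Internal review = 21+7 = 28
Expected project duration μ = 28 weeks. Critical path: Pilot data → Data cleaning → Internal review.

Variance along critical path = 1.778 + 9.000 + 9.000 = 19.778
σ = √19.778 = 4.447 weeks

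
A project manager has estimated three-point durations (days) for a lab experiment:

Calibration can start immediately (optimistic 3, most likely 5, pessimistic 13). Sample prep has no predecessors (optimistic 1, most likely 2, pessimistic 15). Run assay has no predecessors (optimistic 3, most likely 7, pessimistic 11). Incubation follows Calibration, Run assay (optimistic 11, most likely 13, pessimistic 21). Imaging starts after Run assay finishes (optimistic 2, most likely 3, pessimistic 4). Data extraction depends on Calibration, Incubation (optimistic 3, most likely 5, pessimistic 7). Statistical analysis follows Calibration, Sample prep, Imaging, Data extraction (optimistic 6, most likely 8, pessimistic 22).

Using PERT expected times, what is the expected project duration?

te_Calibration = (3 + 4·5 + 13)/6 = 36/6 = 6
te_Sample prep = (1 + 4·2 + 15)/6 = 24/6 = 4
te_Run assay = (3 + 4·7 + 11)/6 = 42/6 = 7
te_Incubation = (11 + 4·13 + 21)/6 = 84/6 = 14
te_Imaging = (2 + 4·3 + 4)/6 = 18/6 = 3
te_Data extraction = (3 + 4·5 + 7)/6 = 30/6 = 5
te_Statistical analysis = (6 + 4·8 + 22)/6 = 60/6 = 10

Forward pass:
ES_Calibration = 0; EF_Calibration = 6
ES_Sample prep = 0; EF_Sample prep = 4
ES_Run assay = 0; EF_Run assay = 7
ES_Incubation = max(EF_Calibration=6, EF_Run assay=7) = 7; EF_Incubation = 7+14 = 21
ES_Imaging = 7; EF_Imaging = 7+3 = 10
ES_Data extraction = max(EF_Calibration=6, EF_Incubation=21) = 21; EF_Data extraction = 21+5 = 26
ES_Statistical analysis = max(EF_Calibration=6, EF_Sample prep=4, EF_Imaging=10, EF_Data extraction=26) = 26; EF_Statistical analysis = 26+10 = 36
Expected project duration μ = 36 days. Critical path: Run assay → Incubation → Data extraction → Statistical analysis.

36 days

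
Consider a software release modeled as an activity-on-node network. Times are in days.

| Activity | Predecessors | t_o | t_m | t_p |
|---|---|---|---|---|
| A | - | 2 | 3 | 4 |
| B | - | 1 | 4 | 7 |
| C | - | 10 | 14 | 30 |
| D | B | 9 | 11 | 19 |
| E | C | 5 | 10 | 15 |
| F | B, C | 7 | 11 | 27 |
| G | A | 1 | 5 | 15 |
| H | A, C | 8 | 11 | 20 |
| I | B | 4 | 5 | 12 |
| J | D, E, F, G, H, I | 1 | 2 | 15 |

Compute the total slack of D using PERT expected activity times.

te_A = (2 + 4·3 + 4)/6 = 18/6 = 3
te_B = (1 + 4·4 + 7)/6 = 24/6 = 4
te_C = (10 + 4·14 + 30)/6 = 96/6 = 16
te_D = (9 + 4·11 + 19)/6 = 72/6 = 12
te_E = (5 + 4·10 + 15)/6 = 60/6 = 10
te_F = (7 + 4·11 + 27)/6 = 78/6 = 13
te_G = (1 + 4·5 + 15)/6 = 36/6 = 6
te_H = (8 + 4·11 + 20)/6 = 72/6 = 12
te_I = (4 + 4·5 + 12)/6 = 36/6 = 6
te_J = (1 + 4·2 + 15)/6 = 24/6 = 4

Forward pass:
ES_A = 0; EF_A = 3
ES_B = 0; EF_B = 4
ES_C = 0; EF_C = 16
ES_D = 4; EF_D = 4+12 = 16
ES_E = 16; EF_E = 16+10 = 26
ES_F = max(EF_B=4, EF_C=16) = 16; EF_F = 16+13 = 29
ES_G = 3; EF_G = 3+6 = 9
ES_H = max(EF_A=3, EF_C=16) = 16; EF_H = 16+12 = 28
ES_I = 4; EF_I = 4+6 = 10
ES_J = max(EF_D=16, EF_E=26, EF_F=29, EF_G=9, EF_H=28, EF_I=10) = 29; EF_J = 29+4 = 33
Expected project duration μ = 33 days. Critical path: C → F → J.

Backward pass:
LF_J = 33; LS_J = 33−4 = 29
LF_I = LS_J = 29; LS_I = 29−6 = 23
LF_H = LS_J = 29; LS_H = 29−12 = 17
LF_G = LS_J = 29; LS_G = 29−6 = 23
LF_F = LS_J = 29; LS_F = 29−13 = 16
LF_E = LS_J = 29; LS_E = 29−10 = 19
LF_D = LS_J = 29; LS_D = 29−12 = 17
LF_C = min(LS_E=19, LS_F=16, LS_H=17) = 16; LS_C = 16−16 = 0
LF_B = min(LS_D=17, LS_F=16, LS_I=23) = 16; LS_B = 16−4 = 12
LF_A = min(LS_G=23, LS_H=17) = 17; LS_A = 17−3 = 14
Slack_D = LS_D − ES_D = 17 − 4 = 13

13 days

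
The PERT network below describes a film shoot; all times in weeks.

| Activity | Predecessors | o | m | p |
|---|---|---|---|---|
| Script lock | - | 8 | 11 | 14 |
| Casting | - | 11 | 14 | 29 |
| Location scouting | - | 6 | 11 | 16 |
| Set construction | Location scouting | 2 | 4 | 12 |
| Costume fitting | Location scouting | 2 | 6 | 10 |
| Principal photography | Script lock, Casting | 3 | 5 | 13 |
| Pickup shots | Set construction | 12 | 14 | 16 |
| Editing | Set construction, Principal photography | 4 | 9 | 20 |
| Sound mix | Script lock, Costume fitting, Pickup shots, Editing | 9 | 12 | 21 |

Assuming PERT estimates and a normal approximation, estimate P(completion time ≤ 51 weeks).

te_Script lock = (8 + 4·11 + 14)/6 = 66/6 = 11; σ²_Script lock = ((14−8)/6)² = 1.000
te_Casting = (11 + 4·14 + 29)/6 = 96/6 = 16; σ²_Casting = ((29−11)/6)² = 9.000
te_Location scouting = (6 + 4·11 + 16)/6 = 66/6 = 11; σ²_Location scouting = ((16−6)/6)² = 2.778
te_Set construction = (2 + 4·4 + 12)/6 = 30/6 = 5; σ²_Set construction = ((12−2)/6)² = 2.778
te_Costume fitting = (2 + 4·6 + 10)/6 = 36/6 = 6; σ²_Costume fitting = ((10−2)/6)² = 1.778
te_Principal photography = (3 + 4·5 + 13)/6 = 36/6 = 6; σ²_Principal photography = ((13−3)/6)² = 2.778
te_Pickup shots = (12 + 4·14 + 16)/6 = 84/6 = 14; σ²_Pickup shots = ((16−12)/6)² = 0.444
te_Editing = (4 + 4·9 + 20)/6 = 60/6 = 10; σ²_Editing = ((20−4)/6)² = 7.111
te_Sound mix = (9 + 4·12 + 21)/6 = 78/6 = 13; σ²_Sound mix = ((21−9)/6)² = 4.000

Forward pass:
ES_Script lock = 0; EF_Script lock = 11
ES_Casting = 0; EF_Casting = 16
ES_Location scouting = 0; EF_Location scouting = 11
ES_Set construction = 11; EF_Set construction = 11+5 = 16
ES_Costume fitting = 11; EF_Costume fitting = 11+6 = 17
ES_Principal photography = max(EF_Script lock=11, EF_Casting=16) = 16; EF_Principal photography = 16+6 = 22
ES_Pickup shots = 16; EF_Pickup shots = 16+14 = 30
ES_Editing = max(EF_Set construction=16, EF_Principal photography=22) = 22; EF_Editing = 22+10 = 32
ES_Sound mix = max(EF_Script lock=11, EF_Costume fitting=17, EF_Pickup shots=30, EF_Editing=32) = 32; EF_Sound mix = 32+13 = 45
Expected project duration μ = 45 weeks. Critical path: Casting → Principal photography → Editing → Sound mix.

Variance along critical path = 9.000 + 2.778 + 7.111 + 4.000 = 22.889; σ = √22.889 = 4.784 weeks.
Z = (51 − 45) / 4.784 = 1.254
P(T ≤ 51) = Φ(1.254) ≈ 0.895

0.895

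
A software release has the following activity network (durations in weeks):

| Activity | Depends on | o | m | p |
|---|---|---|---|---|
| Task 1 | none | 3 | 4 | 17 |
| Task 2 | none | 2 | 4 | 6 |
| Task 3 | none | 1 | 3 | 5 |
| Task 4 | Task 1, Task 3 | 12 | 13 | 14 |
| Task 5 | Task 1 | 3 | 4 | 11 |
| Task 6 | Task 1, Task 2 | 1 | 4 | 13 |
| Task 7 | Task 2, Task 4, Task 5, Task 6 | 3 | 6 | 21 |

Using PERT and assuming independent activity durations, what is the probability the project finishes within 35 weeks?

te_Task 1 = (3 + 4·4 + 17)/6 = 36/6 = 6; σ²_Task 1 = ((17−3)/6)² = 5.444
te_Task 2 = (2 + 4·4 + 6)/6 = 24/6 = 4; σ²_Task 2 = ((6−2)/6)² = 0.444
te_Task 3 = (1 + 4·3 + 5)/6 = 18/6 = 3; σ²_Task 3 = ((5−1)/6)² = 0.444
te_Task 4 = (12 + 4·13 + 14)/6 = 78/6 = 13; σ²_Task 4 = ((14−12)/6)² = 0.111
te_Task 5 = (3 + 4·4 + 11)/6 = 30/6 = 5; σ²_Task 5 = ((11−3)/6)² = 1.778
te_Task 6 = (1 + 4·4 + 13)/6 = 30/6 = 5; σ²_Task 6 = ((13−1)/6)² = 4.000
te_Task 7 = (3 + 4·6 + 21)/6 = 48/6 = 8; σ²_Task 7 = ((21−3)/6)² = 9.000

Forward pass:
ES_Task 1 = 0; EF_Task 1 = 6
ES_Task 2 = 0; EF_Task 2 = 4
ES_Task 3 = 0; EF_Task 3 = 3
ES_Task 4 = max(EF_Task 1=6, EF_Task 3=3) = 6; EF_Task 4 = 6+13 = 19
ES_Task 5 = 6; EF_Task 5 = 6+5 = 11
ES_Task 6 = max(EF_Task 1=6, EF_Task 2=4) = 6; EF_Task 6 = 6+5 = 11
ES_Task 7 = max(EF_Task 2=4, EF_Task 4=19, EF_Task 5=11, EF_Task 6=11) = 19; EF_Task 7 = 19+8 = 27
Expected project duration μ = 27 weeks. Critical path: Task 1 → Task 4 → Task 7.

Variance along critical path = 5.444 + 0.111 + 9.000 = 14.556; σ = √14.556 = 3.815 weeks.
Z = (35 − 27) / 3.815 = 2.097
P(T ≤ 35) = Φ(2.097) ≈ 0.982

0.982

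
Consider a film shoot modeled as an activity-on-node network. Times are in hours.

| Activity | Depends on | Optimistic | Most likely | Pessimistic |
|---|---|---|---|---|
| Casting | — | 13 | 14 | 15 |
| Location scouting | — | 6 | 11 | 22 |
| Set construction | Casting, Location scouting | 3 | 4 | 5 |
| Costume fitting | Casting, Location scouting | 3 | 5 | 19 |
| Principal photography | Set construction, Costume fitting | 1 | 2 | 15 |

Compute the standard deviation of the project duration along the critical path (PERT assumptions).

3.56 hours

te_Casting = (13 + 4·14 + 15)/6 = 84/6 = 14; σ²_Casting = ((15−13)/6)² = 0.111
te_Location scouting = (6 + 4·11 + 22)/6 = 72/6 = 12; σ²_Location scouting = ((22−6)/6)² = 7.111
te_Set construction = (3 + 4·4 + 5)/6 = 24/6 = 4; σ²_Set construction = ((5−3)/6)² = 0.111
te_Costume fitting = (3 + 4·5 + 19)/6 = 42/6 = 7; σ²_Costume fitting = ((19−3)/6)² = 7.111
te_Principal photography = (1 + 4·2 + 15)/6 = 24/6 = 4; σ²_Principal photography = ((15−1)/6)² = 5.444

Forward pass:
ES_Casting = 0; EF_Casting = 14
ES_Location scouting = 0; EF_Location scouting = 12
ES_Set construction = max(EF_Casting=14, EF_Location scouting=12) = 14; EF_Set construction = 14+4 = 18
ES_Costume fitting = max(EF_Casting=14, EF_Location scouting=12) = 14; EF_Costume fitting = 14+7 = 21
ES_Principal photography = max(EF_Set construction=18, EF_Costume fitting=21) = 21; EF_Principal photography = 21+4 = 25
Expected project duration μ = 25 hours. Critical path: Casting → Costume fitting → Principal photography.

Variance along critical path = 0.111 + 7.111 + 5.444 = 12.667
σ = √12.667 = 3.559 hours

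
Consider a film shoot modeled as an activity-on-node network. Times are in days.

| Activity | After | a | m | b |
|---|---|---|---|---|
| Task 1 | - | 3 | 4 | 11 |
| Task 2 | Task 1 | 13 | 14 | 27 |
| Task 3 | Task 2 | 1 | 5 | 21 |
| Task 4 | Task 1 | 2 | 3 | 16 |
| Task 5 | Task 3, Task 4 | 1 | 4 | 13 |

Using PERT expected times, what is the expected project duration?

te_Task 1 = (3 + 4·4 + 11)/6 = 30/6 = 5
te_Task 2 = (13 + 4·14 + 27)/6 = 96/6 = 16
te_Task 3 = (1 + 4·5 + 21)/6 = 42/6 = 7
te_Task 4 = (2 + 4·3 + 16)/6 = 30/6 = 5
te_Task 5 = (1 + 4·4 + 13)/6 = 30/6 = 5

Forward pass:
ES_Task 1 = 0; EF_Task 1 = 5
ES_Task 2 = 5; EF_Task 2 = 5+16 = 21
ES_Task 3 = 21; EF_Task 3 = 21+7 = 28
ES_Task 4 = 5; EF_Task 4 = 5+5 = 10
ES_Task 5 = max(EF_Task 3=28, EF_Task 4=10) = 28; EF_Task 5 = 28+5 = 33
Expected project duration μ = 33 days. Critical path: Task 1 → Task 2 → Task 3 → Task 5.

33 days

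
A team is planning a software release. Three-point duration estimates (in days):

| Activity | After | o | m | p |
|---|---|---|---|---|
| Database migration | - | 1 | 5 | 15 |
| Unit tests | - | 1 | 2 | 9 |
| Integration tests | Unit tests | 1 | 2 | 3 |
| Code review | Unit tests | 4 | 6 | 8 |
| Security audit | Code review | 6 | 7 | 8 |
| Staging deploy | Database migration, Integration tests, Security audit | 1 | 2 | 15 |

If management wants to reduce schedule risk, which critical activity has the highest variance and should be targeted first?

te_Database migration = (1 + 4·5 + 15)/6 = 36/6 = 6; σ²_Database migration = ((15−1)/6)² = 5.444
te_Unit tests = (1 + 4·2 + 9)/6 = 18/6 = 3; σ²_Unit tests = ((9−1)/6)² = 1.778
te_Integration tests = (1 + 4·2 + 3)/6 = 12/6 = 2; σ²_Integration tests = ((3−1)/6)² = 0.111
te_Code review = (4 + 4·6 + 8)/6 = 36/6 = 6; σ²_Code review = ((8−4)/6)² = 0.444
te_Security audit = (6 + 4·7 + 8)/6 = 42/6 = 7; σ²_Security audit = ((8−6)/6)² = 0.111
te_Staging deploy = (1 + 4·2 + 15)/6 = 24/6 = 4; σ²_Staging deploy = ((15−1)/6)² = 5.444

Forward pass:
ES_Database migration = 0; EF_Database migration = 6
ES_Unit tests = 0; EF_Unit tests = 3
ES_Integration tests = 3; EF_Integration tests = 3+2 = 5
ES_Code review = 3; EF_Code review = 3+6 = 9
ES_Security audit = 9; EF_Security audit = 9+7 = 16
ES_Staging deploy = max(EF_Database migration=6, EF_Integration tests=5, EF_Security audit=16) = 16; EF_Staging deploy = 16+4 = 20
Expected project duration μ = 20 days. Critical path: Unit tests → Code review → Security audit → Staging deploy.

Variances on critical path: σ²_Unit tests=1.778, σ²_Code review=0.444, σ²_Security audit=0.111, σ²_Staging deploy=5.444.
Largest is σ²_Staging deploy = 5.444.

Staging deploy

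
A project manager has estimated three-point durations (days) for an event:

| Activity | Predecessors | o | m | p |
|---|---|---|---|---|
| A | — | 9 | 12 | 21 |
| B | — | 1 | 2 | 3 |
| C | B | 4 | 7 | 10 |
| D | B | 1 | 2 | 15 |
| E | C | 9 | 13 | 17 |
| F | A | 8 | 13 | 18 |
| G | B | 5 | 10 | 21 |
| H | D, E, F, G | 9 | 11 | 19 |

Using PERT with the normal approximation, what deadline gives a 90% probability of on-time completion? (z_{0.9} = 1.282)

42.0 days

te_A = (9 + 4·12 + 21)/6 = 78/6 = 13; σ²_A = ((21−9)/6)² = 4.000
te_B = (1 + 4·2 + 3)/6 = 12/6 = 2; σ²_B = ((3−1)/6)² = 0.111
te_C = (4 + 4·7 + 10)/6 = 42/6 = 7; σ²_C = ((10−4)/6)² = 1.000
te_D = (1 + 4·2 + 15)/6 = 24/6 = 4; σ²_D = ((15−1)/6)² = 5.444
te_E = (9 + 4·13 + 17)/6 = 78/6 = 13; σ²_E = ((17−9)/6)² = 1.778
te_F = (8 + 4·13 + 18)/6 = 78/6 = 13; σ²_F = ((18−8)/6)² = 2.778
te_G = (5 + 4·10 + 21)/6 = 66/6 = 11; σ²_G = ((21−5)/6)² = 7.111
te_H = (9 + 4·11 + 19)/6 = 72/6 = 12; σ²_H = ((19−9)/6)² = 2.778

Forward pass:
ES_A = 0; EF_A = 13
ES_B = 0; EF_B = 2
ES_C = 2; EF_C = 2+7 = 9
ES_D = 2; EF_D = 2+4 = 6
ES_E = 9; EF_E = 9+13 = 22
ES_F = 13; EF_F = 13+13 = 26
ES_G = 2; EF_G = 2+11 = 13
ES_H = max(EF_D=6, EF_E=22, EF_F=26, EF_G=13) = 26; EF_H = 26+12 = 38
Expected project duration μ = 38 days. Critical path: A → F → H.

Variance along critical path = 4.000 + 2.778 + 2.778 = 9.556; σ = 3.091 days.
D = μ + z·σ = 38 + 1.282·3.091 = 42.0 days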